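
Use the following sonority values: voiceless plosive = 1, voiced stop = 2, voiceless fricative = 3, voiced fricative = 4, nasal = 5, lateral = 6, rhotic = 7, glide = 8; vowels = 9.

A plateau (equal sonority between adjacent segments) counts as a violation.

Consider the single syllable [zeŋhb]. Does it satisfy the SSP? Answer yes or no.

yes

Onset: /z/ is a voiced fricative (sonority 4); then the nucleus /e/ (sonority 9).
Onset profile 4-9 — rises to the nucleus.
Coda: /ŋ/ is a nasal (sonority 5), /h/ is a voiceless fricative (sonority 3), /b/ is a voiced stop (sonority 2).
Coda profile 9-5-3-2 — falls from the nucleus.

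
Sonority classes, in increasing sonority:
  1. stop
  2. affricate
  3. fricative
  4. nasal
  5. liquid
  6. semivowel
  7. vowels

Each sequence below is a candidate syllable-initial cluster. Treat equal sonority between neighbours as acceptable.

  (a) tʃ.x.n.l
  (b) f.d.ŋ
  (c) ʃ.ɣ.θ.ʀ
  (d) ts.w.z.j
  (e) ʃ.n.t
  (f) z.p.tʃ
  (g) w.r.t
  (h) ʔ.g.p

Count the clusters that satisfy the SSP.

(a) tʃ.x.n.l: profile 2-3-4-5 — obeys.
(b) f.d.ŋ: profile 3-1-4 — violates.
(c) ʃ.ɣ.θ.ʀ: profile 3-3-3-5 — obeys.
(d) ts.w.z.j: profile 2-6-3-6 — violates.
(e) ʃ.n.t: profile 3-4-1 — violates.
(f) z.p.tʃ: profile 3-1-2 — violates.
(g) w.r.t: profile 6-5-1 — violates.
(h) ʔ.g.p: profile 1-1-1 — obeys.

3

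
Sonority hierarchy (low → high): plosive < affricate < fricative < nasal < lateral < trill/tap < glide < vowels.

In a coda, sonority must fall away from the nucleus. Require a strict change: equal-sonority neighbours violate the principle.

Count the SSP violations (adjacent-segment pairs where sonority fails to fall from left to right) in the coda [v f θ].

2

/v/: fricative = 3.
/f/: fricative = 3.
/θ/: fricative = 3.
/v/→/f/: 3→3 (plateau) — violation.
/f/→/θ/: 3→3 (plateau) — violation.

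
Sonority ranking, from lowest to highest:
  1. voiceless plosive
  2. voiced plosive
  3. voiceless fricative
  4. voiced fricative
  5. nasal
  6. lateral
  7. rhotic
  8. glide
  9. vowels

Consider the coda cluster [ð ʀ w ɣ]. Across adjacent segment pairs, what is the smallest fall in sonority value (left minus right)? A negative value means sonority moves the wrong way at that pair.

-3

/ð/ — voiced fricative, sonority 4.
/ʀ/ — rhotic, sonority 7.
/w/ — glide, sonority 8.
/ɣ/ — voiced fricative, sonority 4.
/ð/→/ʀ/: change -3.
/ʀ/→/w/: change -1.
/w/→/ɣ/: change +4.
Minimum = -3.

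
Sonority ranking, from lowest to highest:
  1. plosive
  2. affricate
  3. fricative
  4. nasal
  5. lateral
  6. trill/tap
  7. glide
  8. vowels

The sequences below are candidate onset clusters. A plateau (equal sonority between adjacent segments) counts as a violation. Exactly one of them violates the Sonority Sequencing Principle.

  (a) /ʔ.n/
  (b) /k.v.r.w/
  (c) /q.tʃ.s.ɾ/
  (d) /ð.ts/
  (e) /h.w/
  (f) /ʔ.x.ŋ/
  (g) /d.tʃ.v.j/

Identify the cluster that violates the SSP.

(a) 1-4 → obeys
(b) 1-3-6-7 → obeys
(c) 1-2-3-6 → obeys
(d) 3-2 → violates
(e) 3-7 → obeys
(f) 1-3-4 → obeys
(g) 1-2-3-7 → obeys

d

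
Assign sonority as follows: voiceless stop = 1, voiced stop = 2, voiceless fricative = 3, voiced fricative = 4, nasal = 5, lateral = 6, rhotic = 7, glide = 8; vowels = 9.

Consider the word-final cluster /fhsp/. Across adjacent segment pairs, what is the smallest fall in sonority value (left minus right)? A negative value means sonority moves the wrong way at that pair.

0

/f/: voiceless fricative = 3.
/h/: voiceless fricative = 3.
/s/: voiceless fricative = 3.
/p/: voiceless stop = 1.
/f/→/h/: change +0.
/h/→/s/: change +0.
/s/→/p/: change +2.
Minimum = 0.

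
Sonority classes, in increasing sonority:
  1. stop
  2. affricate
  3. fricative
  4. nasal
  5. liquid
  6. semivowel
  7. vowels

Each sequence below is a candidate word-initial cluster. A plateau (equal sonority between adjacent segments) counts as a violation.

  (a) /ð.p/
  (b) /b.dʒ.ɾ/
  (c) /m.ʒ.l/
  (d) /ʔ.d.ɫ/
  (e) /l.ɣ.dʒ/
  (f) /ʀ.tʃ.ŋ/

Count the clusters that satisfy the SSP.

1

(a) 3-1 → violates
(b) 1-2-5 → obeys
(c) 4-3-5 → violates
(d) 1-1-5 → violates
(e) 5-3-2 → violates
(f) 5-2-4 → violates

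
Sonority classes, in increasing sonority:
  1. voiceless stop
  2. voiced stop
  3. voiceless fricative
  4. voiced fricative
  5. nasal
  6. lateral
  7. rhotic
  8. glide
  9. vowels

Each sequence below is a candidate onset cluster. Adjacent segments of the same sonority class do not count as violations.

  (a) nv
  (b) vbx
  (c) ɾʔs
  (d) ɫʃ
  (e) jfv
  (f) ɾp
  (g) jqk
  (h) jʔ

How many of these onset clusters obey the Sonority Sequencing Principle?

0

(a) sonority 5-4: ill-formed.
(b) sonority 4-2-3: ill-formed.
(c) sonority 7-1-3: ill-formed.
(d) sonority 6-3: ill-formed.
(e) sonority 8-3-4: ill-formed.
(f) sonority 7-1: ill-formed.
(g) sonority 8-1-1: ill-formed.
(h) sonority 8-1: ill-formed.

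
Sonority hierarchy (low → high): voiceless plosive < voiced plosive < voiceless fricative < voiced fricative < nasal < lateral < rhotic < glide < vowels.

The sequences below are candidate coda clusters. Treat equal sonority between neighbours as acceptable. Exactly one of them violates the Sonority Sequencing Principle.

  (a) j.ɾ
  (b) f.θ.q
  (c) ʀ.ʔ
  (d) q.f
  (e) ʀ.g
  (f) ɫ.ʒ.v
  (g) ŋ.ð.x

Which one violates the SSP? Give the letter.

d

(a) j.ɾ: profile 8-7 — obeys.
(b) f.θ.q: profile 3-3-1 — obeys.
(c) ʀ.ʔ: profile 7-1 — obeys.
(d) q.f: profile 1-3 — violates.
(e) ʀ.g: profile 7-2 — obeys.
(f) ɫ.ʒ.v: profile 6-4-4 — obeys.
(g) ŋ.ð.x: profile 5-4-3 — obeys.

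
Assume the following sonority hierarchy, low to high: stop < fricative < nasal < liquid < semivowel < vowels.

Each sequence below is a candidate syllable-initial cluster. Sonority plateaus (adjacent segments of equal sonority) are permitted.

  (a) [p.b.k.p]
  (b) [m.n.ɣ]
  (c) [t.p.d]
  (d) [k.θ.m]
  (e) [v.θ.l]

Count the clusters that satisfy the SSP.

(a) [p.b.k.p]: profile 1-1-1-1 — obeys.
(b) [m.n.ɣ]: profile 3-3-2 — violates.
(c) [t.p.d]: profile 1-1-1 — obeys.
(d) [k.θ.m]: profile 1-2-3 — obeys.
(e) [v.θ.l]: profile 2-2-4 — obeys.

4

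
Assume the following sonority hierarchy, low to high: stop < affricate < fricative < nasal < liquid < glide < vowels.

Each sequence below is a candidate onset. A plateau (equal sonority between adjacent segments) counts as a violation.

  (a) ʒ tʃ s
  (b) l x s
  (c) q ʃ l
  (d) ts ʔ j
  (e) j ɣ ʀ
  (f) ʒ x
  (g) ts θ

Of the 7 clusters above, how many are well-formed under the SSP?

2

(a) ʒ tʃ s: profile 3-2-3 — violates.
(b) l x s: profile 5-3-3 — violates.
(c) q ʃ l: profile 1-3-5 — obeys.
(d) ts ʔ j: profile 2-1-6 — violates.
(e) j ɣ ʀ: profile 6-3-5 — violates.
(f) ʒ x: profile 3-3 — violates.
(g) ts θ: profile 2-3 — obeys.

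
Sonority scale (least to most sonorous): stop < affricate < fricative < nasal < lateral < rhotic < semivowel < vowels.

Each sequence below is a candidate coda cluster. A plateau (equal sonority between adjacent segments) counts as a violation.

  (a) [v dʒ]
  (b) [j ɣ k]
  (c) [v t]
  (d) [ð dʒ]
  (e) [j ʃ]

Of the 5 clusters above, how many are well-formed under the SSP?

5

(a) 3-2 → obeys
(b) 7-3-1 → obeys
(c) 3-1 → obeys
(d) 3-2 → obeys
(e) 7-3 → obeys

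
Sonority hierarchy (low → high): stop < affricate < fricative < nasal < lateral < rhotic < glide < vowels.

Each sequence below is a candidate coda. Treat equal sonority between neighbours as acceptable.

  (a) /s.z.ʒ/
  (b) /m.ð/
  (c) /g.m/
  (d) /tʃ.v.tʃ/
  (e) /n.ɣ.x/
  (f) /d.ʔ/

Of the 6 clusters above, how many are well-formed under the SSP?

4

(a) /s.z.ʒ/: profile 3-3-3 — obeys.
(b) /m.ð/: profile 4-3 — obeys.
(c) /g.m/: profile 1-4 — violates.
(d) /tʃ.v.tʃ/: profile 2-3-2 — violates.
(e) /n.ɣ.x/: profile 4-3-3 — obeys.
(f) /d.ʔ/: profile 1-1 — obeys.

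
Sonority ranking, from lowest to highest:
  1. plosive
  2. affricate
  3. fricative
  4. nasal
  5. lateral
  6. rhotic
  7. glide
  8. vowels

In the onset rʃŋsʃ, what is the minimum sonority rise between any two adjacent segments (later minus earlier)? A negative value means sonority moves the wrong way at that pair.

/r/ is a rhotic (sonority 6).
/ʃ/ is a fricative (sonority 3).
/ŋ/ is a nasal (sonority 4).
/s/ is a fricative (sonority 3).
/ʃ/ is a fricative (sonority 3).
/r/→/ʃ/: change -3.
/ʃ/→/ŋ/: change +1.
/ŋ/→/s/: change -1.
/s/→/ʃ/: change +0.
Minimum = -3.

-3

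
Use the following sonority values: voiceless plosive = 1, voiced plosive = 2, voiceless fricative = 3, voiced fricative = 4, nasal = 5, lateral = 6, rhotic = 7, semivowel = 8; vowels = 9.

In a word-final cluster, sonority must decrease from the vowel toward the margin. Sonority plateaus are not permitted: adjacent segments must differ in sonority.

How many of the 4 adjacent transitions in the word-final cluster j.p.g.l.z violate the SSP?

2

/j/ — semivowel, sonority 8.
/p/ — voiceless plosive, sonority 1.
/g/ — voiced plosive, sonority 2.
/l/ — lateral, sonority 6.
/z/ — voiced fricative, sonority 4.
/j/→/p/: 8→1 (falls) — ok.
/p/→/g/: 1→2 (does not fall) — violation.
/g/→/l/: 2→6 (does not fall) — violation.
/l/→/z/: 6→4 (falls) — ok.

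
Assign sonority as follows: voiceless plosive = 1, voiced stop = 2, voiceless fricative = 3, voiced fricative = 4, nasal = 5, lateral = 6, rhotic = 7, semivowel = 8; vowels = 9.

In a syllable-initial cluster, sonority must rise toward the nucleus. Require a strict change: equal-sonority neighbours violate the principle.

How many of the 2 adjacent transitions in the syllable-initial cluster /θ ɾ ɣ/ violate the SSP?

/θ/ is a voiceless fricative (sonority 3).
/ɾ/ is a rhotic (sonority 7).
/ɣ/ is a voiced fricative (sonority 4).
/θ/→/ɾ/: 3→7 (rises) — ok.
/ɾ/→/ɣ/: 7→4 (does not rise) — violation.

1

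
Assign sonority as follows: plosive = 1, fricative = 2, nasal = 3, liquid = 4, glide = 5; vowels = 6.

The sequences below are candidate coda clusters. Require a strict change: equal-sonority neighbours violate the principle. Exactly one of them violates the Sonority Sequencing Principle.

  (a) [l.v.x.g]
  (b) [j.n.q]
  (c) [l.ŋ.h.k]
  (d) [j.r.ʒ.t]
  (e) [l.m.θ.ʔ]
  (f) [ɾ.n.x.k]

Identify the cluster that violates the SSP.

a

(a) 4-2-2-1 → violates
(b) 5-3-1 → obeys
(c) 4-3-2-1 → obeys
(d) 5-4-2-1 → obeys
(e) 4-3-2-1 → obeys
(f) 4-3-2-1 → obeys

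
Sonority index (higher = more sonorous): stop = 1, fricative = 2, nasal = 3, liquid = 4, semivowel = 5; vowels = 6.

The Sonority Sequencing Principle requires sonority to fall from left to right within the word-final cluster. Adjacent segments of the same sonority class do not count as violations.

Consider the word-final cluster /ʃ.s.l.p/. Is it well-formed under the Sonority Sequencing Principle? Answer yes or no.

/ʃ/ is a fricative (sonority 2).
/s/ is a fricative (sonority 2).
/l/ is a liquid (sonority 4).
/p/ is a stop (sonority 1).
The profile is 2-2-4-1. Between /s/ (2) and /l/ (4) sonority does not fall, so the cluster violates the SSP.

no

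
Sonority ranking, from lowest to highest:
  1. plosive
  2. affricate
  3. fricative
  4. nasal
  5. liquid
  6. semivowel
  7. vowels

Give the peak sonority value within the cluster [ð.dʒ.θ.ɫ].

/ð/ — fricative, sonority 3.
/dʒ/ — affricate, sonority 2.
/θ/ — fricative, sonority 3.
/ɫ/ — liquid, sonority 5.
The maximum is 5.

5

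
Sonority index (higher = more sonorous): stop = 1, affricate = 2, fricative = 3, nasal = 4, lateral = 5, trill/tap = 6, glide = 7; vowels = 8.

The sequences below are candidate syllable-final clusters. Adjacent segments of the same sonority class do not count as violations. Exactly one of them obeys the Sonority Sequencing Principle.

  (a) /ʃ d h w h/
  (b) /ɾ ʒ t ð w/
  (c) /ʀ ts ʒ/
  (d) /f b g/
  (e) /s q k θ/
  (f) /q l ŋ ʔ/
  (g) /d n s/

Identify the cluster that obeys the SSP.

(a) sonority 3-1-3-7-3: ill-formed.
(b) sonority 6-3-1-3-7: ill-formed.
(c) sonority 6-2-3: ill-formed.
(d) sonority 3-1-1: well-formed.
(e) sonority 3-1-1-3: ill-formed.
(f) sonority 1-5-4-1: ill-formed.
(g) sonority 1-4-3: ill-formed.

d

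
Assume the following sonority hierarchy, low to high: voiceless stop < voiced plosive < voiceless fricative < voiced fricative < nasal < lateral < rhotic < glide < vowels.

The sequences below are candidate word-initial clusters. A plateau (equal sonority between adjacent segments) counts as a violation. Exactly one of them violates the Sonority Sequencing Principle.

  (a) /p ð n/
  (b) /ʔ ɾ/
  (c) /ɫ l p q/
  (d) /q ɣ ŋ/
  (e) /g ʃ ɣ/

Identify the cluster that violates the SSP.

c

(a) sonority 1-4-5: well-formed.
(b) sonority 1-7: well-formed.
(c) sonority 6-6-1-1: ill-formed.
(d) sonority 1-4-5: well-formed.
(e) sonority 2-3-4: well-formed.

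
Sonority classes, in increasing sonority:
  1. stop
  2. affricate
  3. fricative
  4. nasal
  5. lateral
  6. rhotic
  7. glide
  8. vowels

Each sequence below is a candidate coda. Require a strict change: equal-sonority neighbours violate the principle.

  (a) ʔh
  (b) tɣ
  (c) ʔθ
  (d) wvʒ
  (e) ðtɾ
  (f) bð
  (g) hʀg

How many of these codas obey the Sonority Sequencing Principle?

(a) ʔh: profile 1-3 — violates.
(b) tɣ: profile 1-3 — violates.
(c) ʔθ: profile 1-3 — violates.
(d) wvʒ: profile 7-3-3 — violates.
(e) ðtɾ: profile 3-1-6 — violates.
(f) bð: profile 1-3 — violates.
(g) hʀg: profile 3-6-1 — violates.

0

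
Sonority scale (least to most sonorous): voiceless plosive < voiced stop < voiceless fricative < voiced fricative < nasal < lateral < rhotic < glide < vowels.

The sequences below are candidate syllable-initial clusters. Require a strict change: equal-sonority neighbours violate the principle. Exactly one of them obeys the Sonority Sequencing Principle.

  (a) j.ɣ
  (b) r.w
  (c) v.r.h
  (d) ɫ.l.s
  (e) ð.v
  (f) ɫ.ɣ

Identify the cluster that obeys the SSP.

b

(a) 8-4 → violates
(b) 7-8 → obeys
(c) 4-7-3 → violates
(d) 6-6-3 → violates
(e) 4-4 → violates
(f) 6-4 → violates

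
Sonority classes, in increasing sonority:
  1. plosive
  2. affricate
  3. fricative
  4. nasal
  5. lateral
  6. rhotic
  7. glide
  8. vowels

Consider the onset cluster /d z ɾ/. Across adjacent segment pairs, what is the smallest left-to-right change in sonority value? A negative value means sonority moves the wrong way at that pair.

2

/d/: plosive = 1.
/z/: fricative = 3.
/ɾ/: rhotic = 6.
/d/→/z/: change +2.
/z/→/ɾ/: change +3.
Minimum = 2.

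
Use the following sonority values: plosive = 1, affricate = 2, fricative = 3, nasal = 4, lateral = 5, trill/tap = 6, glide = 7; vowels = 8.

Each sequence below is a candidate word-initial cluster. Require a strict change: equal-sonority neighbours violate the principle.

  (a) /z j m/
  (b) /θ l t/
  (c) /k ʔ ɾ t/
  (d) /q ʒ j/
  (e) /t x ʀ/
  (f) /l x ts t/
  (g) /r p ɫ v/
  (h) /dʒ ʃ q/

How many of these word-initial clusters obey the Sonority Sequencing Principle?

2

(a) sonority 3-7-4: ill-formed.
(b) sonority 3-5-1: ill-formed.
(c) sonority 1-1-6-1: ill-formed.
(d) sonority 1-3-7: well-formed.
(e) sonority 1-3-6: well-formed.
(f) sonority 5-3-2-1: ill-formed.
(g) sonority 6-1-5-3: ill-formed.
(h) sonority 2-3-1: ill-formed.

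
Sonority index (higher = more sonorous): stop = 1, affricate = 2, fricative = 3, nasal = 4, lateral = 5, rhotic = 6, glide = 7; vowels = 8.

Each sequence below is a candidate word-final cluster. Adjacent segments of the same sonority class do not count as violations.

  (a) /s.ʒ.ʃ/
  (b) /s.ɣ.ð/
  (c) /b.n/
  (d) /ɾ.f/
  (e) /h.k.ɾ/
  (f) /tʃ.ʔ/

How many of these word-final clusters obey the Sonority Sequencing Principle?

(a) /s.ʒ.ʃ/: profile 3-3-3 — obeys.
(b) /s.ɣ.ð/: profile 3-3-3 — obeys.
(c) /b.n/: profile 1-4 — violates.
(d) /ɾ.f/: profile 6-3 — obeys.
(e) /h.k.ɾ/: profile 3-1-6 — violates.
(f) /tʃ.ʔ/: profile 2-1 — obeys.

4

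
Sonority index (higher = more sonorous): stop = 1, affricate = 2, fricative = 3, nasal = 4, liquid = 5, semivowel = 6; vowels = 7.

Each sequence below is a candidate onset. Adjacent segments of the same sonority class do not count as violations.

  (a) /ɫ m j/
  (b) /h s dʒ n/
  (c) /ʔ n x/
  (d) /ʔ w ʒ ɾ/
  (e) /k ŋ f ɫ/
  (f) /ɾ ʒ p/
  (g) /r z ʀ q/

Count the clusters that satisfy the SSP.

(a) /ɫ m j/: profile 5-4-6 — violates.
(b) /h s dʒ n/: profile 3-3-2-4 — violates.
(c) /ʔ n x/: profile 1-4-3 — violates.
(d) /ʔ w ʒ ɾ/: profile 1-6-3-5 — violates.
(e) /k ŋ f ɫ/: profile 1-4-3-5 — violates.
(f) /ɾ ʒ p/: profile 5-3-1 — violates.
(g) /r z ʀ q/: profile 5-3-5-1 — violates.

0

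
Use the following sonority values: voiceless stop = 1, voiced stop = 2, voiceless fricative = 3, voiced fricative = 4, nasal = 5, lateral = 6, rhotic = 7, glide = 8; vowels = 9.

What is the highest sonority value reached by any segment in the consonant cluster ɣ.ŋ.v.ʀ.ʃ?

7

/ɣ/: voiced fricative = 4.
/ŋ/: nasal = 5.
/v/: voiced fricative = 4.
/ʀ/: rhotic = 7.
/ʃ/: voiceless fricative = 3.
The maximum is 7.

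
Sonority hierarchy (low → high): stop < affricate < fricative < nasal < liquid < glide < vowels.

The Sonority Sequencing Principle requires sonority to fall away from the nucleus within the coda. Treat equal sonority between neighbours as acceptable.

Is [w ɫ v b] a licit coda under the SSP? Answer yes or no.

yes

/w/ — glide, sonority 6.
/ɫ/ — liquid, sonority 5.
/v/ — fricative, sonority 3.
/b/ — stop, sonority 1.
The profile 6-5-3-1 strictly falls, so the coda satisfies the SSP.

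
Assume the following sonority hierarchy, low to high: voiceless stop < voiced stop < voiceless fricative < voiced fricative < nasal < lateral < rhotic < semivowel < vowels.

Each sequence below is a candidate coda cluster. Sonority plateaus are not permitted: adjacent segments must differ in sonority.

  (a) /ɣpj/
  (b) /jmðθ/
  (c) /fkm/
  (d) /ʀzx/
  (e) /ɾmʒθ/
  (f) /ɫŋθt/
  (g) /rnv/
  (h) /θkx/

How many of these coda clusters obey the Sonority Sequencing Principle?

(a) sonority 4-1-8: ill-formed.
(b) sonority 8-5-4-3: well-formed.
(c) sonority 3-1-5: ill-formed.
(d) sonority 7-4-3: well-formed.
(e) sonority 7-5-4-3: well-formed.
(f) sonority 6-5-3-1: well-formed.
(g) sonority 7-5-4: well-formed.
(h) sonority 3-1-3: ill-formed.

5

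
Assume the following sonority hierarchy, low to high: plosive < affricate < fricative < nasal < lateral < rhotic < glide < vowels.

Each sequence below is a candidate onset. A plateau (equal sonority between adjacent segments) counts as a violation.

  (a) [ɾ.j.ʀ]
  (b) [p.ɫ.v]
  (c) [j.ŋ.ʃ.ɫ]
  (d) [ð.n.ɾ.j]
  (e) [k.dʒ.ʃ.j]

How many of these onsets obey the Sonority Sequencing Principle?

2

(a) sonority 6-7-6: ill-formed.
(b) sonority 1-5-3: ill-formed.
(c) sonority 7-4-3-5: ill-formed.
(d) sonority 3-4-6-7: well-formed.
(e) sonority 1-2-3-7: well-formed.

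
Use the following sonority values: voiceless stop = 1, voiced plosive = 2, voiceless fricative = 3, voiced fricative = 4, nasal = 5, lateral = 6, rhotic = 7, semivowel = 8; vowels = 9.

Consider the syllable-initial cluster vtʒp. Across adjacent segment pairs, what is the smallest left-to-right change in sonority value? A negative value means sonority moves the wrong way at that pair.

-3

/v/ — voiced fricative, sonority 4.
/t/ — voiceless stop, sonority 1.
/ʒ/ — voiced fricative, sonority 4.
/p/ — voiceless stop, sonority 1.
/v/→/t/: change -3.
/t/→/ʒ/: change +3.
/ʒ/→/p/: change -3.
Minimum = -3.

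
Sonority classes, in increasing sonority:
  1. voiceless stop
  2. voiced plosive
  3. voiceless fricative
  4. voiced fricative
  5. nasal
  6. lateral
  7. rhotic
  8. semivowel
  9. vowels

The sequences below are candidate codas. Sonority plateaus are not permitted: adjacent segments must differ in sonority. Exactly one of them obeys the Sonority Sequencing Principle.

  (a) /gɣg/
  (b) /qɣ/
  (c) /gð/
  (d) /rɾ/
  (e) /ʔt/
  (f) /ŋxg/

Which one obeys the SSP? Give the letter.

f

(a) 2-4-2 → violates
(b) 1-4 → violates
(c) 2-4 → violates
(d) 7-7 → violates
(e) 1-1 → violates
(f) 5-3-2 → obeys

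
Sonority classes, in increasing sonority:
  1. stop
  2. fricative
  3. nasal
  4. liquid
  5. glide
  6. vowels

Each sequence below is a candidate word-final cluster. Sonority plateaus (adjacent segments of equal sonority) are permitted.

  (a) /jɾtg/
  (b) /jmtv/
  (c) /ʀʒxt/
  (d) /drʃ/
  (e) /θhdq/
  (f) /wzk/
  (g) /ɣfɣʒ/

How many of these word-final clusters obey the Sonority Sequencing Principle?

(a) /jɾtg/: profile 5-4-1-1 — obeys.
(b) /jmtv/: profile 5-3-1-2 — violates.
(c) /ʀʒxt/: profile 4-2-2-1 — obeys.
(d) /drʃ/: profile 1-4-2 — violates.
(e) /θhdq/: profile 2-2-1-1 — obeys.
(f) /wzk/: profile 5-2-1 — obeys.
(g) /ɣfɣʒ/: profile 2-2-2-2 — obeys.

5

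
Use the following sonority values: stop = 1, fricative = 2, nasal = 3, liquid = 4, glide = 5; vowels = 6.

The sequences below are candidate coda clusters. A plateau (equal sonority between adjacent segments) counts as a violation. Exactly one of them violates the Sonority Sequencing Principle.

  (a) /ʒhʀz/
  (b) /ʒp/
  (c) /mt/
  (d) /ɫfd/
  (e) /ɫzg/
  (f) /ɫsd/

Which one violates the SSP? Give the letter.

(a) sonority 2-2-4-2: ill-formed.
(b) sonority 2-1: well-formed.
(c) sonority 3-1: well-formed.
(d) sonority 4-2-1: well-formed.
(e) sonority 4-2-1: well-formed.
(f) sonority 4-2-1: well-formed.

a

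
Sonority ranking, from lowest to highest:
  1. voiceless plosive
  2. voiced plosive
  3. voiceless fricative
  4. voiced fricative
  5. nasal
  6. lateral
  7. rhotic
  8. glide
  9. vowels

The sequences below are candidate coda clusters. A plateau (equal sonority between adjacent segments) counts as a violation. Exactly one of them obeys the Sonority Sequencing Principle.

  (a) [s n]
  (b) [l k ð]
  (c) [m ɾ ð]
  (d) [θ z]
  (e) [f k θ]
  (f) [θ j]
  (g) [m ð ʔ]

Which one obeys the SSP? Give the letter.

(a) [s n]: profile 3-5 — violates.
(b) [l k ð]: profile 6-1-4 — violates.
(c) [m ɾ ð]: profile 5-7-4 — violates.
(d) [θ z]: profile 3-4 — violates.
(e) [f k θ]: profile 3-1-3 — violates.
(f) [θ j]: profile 3-8 — violates.
(g) [m ð ʔ]: profile 5-4-1 — obeys.

g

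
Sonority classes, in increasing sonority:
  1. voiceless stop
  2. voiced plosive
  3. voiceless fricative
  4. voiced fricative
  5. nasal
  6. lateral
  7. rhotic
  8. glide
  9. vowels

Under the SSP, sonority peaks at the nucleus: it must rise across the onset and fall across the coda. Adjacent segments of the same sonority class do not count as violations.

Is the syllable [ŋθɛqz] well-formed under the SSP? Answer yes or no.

Onset: /ŋ/ is a nasal (sonority 5), /θ/ is a voiceless fricative (sonority 3); then the nucleus /ɛ/ (sonority 9).
Onset profile 5-3-9 — does not rise throughout.
Coda: /q/ is a voiceless stop (sonority 1), /z/ is a voiced fricative (sonority 4).
Coda profile 9-1-4 — does not fall throughout.

no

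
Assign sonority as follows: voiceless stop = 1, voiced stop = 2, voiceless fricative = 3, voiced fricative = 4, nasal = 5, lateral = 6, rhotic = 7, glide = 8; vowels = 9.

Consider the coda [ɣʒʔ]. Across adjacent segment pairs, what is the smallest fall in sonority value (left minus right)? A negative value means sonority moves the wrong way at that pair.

0

/ɣ/ — voiced fricative, sonority 4.
/ʒ/ — voiced fricative, sonority 4.
/ʔ/ — voiceless stop, sonority 1.
/ɣ/→/ʒ/: change +0.
/ʒ/→/ʔ/: change +3.
Minimum = 0.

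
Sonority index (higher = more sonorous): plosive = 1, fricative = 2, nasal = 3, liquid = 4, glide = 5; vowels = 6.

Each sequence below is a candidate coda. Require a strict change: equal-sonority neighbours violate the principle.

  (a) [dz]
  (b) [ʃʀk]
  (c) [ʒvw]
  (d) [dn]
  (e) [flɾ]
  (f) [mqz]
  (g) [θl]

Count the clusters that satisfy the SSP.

(a) 1-2 → violates
(b) 2-4-1 → violates
(c) 2-2-5 → violates
(d) 1-3 → violates
(e) 2-4-4 → violates
(f) 3-1-2 → violates
(g) 2-4 → violates

0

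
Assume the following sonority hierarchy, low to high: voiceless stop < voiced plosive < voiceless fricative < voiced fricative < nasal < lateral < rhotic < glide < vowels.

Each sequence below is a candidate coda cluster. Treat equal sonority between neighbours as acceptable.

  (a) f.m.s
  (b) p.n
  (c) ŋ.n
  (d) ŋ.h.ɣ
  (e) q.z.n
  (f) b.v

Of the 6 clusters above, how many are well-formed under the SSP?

1

(a) sonority 3-5-3: ill-formed.
(b) sonority 1-5: ill-formed.
(c) sonority 5-5: well-formed.
(d) sonority 5-3-4: ill-formed.
(e) sonority 1-4-5: ill-formed.
(f) sonority 2-4: ill-formed.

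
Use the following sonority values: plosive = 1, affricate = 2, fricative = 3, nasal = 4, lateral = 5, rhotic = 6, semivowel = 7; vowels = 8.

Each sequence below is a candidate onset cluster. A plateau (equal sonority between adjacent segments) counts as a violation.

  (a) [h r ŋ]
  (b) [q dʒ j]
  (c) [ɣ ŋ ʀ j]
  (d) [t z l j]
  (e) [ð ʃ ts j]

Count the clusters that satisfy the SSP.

(a) [h r ŋ]: profile 3-6-4 — violates.
(b) [q dʒ j]: profile 1-2-7 — obeys.
(c) [ɣ ŋ ʀ j]: profile 3-4-6-7 — obeys.
(d) [t z l j]: profile 1-3-5-7 — obeys.
(e) [ð ʃ ts j]: profile 3-3-2-7 — violates.

3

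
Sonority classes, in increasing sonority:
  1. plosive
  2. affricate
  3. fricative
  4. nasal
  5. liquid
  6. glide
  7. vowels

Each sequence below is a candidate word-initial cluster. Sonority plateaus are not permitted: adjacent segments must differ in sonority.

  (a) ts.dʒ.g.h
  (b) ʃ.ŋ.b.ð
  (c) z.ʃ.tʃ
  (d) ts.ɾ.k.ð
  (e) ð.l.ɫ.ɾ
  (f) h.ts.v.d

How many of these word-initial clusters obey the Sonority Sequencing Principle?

(a) sonority 2-2-1-3: ill-formed.
(b) sonority 3-4-1-3: ill-formed.
(c) sonority 3-3-2: ill-formed.
(d) sonority 2-5-1-3: ill-formed.
(e) sonority 3-5-5-5: ill-formed.
(f) sonority 3-2-3-1: ill-formed.

0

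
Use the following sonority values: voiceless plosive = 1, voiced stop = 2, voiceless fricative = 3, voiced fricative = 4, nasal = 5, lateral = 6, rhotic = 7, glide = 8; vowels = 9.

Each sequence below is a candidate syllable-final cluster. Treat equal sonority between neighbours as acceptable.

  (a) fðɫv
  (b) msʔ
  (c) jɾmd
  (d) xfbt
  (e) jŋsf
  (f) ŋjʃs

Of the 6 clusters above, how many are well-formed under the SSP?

4

(a) fðɫv: profile 3-4-6-4 — violates.
(b) msʔ: profile 5-3-1 — obeys.
(c) jɾmd: profile 8-7-5-2 — obeys.
(d) xfbt: profile 3-3-2-1 — obeys.
(e) jŋsf: profile 8-5-3-3 — obeys.
(f) ŋjʃs: profile 5-8-3-3 — violates.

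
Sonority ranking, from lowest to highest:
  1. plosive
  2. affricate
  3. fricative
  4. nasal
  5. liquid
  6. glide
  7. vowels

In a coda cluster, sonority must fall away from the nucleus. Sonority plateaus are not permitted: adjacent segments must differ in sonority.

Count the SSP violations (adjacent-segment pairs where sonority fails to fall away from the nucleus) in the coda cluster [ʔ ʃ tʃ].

1

/ʔ/: plosive = 1.
/ʃ/: fricative = 3.
/tʃ/: affricate = 2.
/ʔ/→/ʃ/: 1→3 (does not fall) — violation.
/ʃ/→/tʃ/: 3→2 (falls) — ok.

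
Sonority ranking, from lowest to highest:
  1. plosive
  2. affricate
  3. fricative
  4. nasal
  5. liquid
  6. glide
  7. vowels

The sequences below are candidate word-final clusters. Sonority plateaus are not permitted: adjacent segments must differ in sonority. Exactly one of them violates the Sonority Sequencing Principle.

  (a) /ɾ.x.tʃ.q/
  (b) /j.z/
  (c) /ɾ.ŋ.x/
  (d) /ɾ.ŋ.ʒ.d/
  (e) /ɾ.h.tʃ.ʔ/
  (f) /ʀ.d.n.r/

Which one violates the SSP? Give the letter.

(a) 5-3-2-1 → obeys
(b) 6-3 → obeys
(c) 5-4-3 → obeys
(d) 5-4-3-1 → obeys
(e) 5-3-2-1 → obeys
(f) 5-1-4-5 → violates

f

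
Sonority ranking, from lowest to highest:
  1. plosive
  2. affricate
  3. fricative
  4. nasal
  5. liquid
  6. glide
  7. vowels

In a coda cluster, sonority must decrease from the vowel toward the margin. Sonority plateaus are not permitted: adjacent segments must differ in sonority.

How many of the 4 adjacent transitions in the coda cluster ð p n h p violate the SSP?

1

/ð/ — fricative, sonority 3.
/p/ — plosive, sonority 1.
/n/ — nasal, sonority 4.
/h/ — fricative, sonority 3.
/p/ — plosive, sonority 1.
/ð/→/p/: 3→1 (falls) — ok.
/p/→/n/: 1→4 (does not fall) — violation.
/n/→/h/: 4→3 (falls) — ok.
/h/→/p/: 3→1 (falls) — ok.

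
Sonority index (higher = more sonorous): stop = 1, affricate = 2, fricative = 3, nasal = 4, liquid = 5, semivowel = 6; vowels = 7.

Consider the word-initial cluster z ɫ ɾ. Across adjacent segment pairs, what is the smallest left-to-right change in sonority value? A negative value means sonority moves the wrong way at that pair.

0

/z/: fricative = 3.
/ɫ/: liquid = 5.
/ɾ/: liquid = 5.
/z/→/ɫ/: change +2.
/ɫ/→/ɾ/: change +0.
Minimum = 0.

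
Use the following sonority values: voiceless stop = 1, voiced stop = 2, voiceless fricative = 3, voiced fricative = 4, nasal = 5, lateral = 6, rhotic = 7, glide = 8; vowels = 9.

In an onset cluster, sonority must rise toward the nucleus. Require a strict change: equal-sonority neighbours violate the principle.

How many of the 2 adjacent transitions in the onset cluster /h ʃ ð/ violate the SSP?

/h/: voiceless fricative = 3.
/ʃ/: voiceless fricative = 3.
/ð/: voiced fricative = 4.
/h/→/ʃ/: 3→3 (plateau) — violation.
/ʃ/→/ð/: 3→4 (rises) — ok.

1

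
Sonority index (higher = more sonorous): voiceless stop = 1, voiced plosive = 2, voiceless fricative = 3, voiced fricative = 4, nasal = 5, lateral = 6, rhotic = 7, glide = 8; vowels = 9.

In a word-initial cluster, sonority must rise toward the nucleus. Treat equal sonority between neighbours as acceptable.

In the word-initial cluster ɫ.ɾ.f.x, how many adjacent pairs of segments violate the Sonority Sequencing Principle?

/ɫ/ is a lateral (sonority 6).
/ɾ/ is a rhotic (sonority 7).
/f/ is a voiceless fricative (sonority 3).
/x/ is a voiceless fricative (sonority 3).
/ɫ/→/ɾ/: 6→7 (rises) — ok.
/ɾ/→/f/: 7→3 (does not rise) — violation.
/f/→/x/: 3→3 (plateau, allowed) — ok.

1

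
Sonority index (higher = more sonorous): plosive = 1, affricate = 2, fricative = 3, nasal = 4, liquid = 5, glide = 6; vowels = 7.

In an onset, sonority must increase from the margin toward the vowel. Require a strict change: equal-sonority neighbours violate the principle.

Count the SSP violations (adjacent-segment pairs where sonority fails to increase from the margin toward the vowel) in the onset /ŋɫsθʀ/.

/ŋ/: nasal = 4.
/ɫ/: liquid = 5.
/s/: fricative = 3.
/θ/: fricative = 3.
/ʀ/: liquid = 5.
/ŋ/→/ɫ/: 4→5 (rises) — ok.
/ɫ/→/s/: 5→3 (does not rise) — violation.
/s/→/θ/: 3→3 (plateau) — violation.
/θ/→/ʀ/: 3→5 (rises) — ok.

2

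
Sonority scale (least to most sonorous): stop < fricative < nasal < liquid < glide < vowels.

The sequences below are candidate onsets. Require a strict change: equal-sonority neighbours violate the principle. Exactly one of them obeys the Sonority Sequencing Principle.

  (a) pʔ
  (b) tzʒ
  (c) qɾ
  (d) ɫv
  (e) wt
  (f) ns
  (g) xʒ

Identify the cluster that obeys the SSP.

c

(a) sonority 1-1: ill-formed.
(b) sonority 1-2-2: ill-formed.
(c) sonority 1-4: well-formed.
(d) sonority 4-2: ill-formed.
(e) sonority 5-1: ill-formed.
(f) sonority 3-2: ill-formed.
(g) sonority 2-2: ill-formed.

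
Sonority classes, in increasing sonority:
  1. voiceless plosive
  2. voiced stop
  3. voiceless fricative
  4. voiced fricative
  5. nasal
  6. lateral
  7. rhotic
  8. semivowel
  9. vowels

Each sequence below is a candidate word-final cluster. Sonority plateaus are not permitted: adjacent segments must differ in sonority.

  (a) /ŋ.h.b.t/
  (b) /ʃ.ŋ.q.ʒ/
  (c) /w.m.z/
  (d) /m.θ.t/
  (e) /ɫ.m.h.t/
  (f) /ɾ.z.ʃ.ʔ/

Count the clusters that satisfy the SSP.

(a) /ŋ.h.b.t/: profile 5-3-2-1 — obeys.
(b) /ʃ.ŋ.q.ʒ/: profile 3-5-1-4 — violates.
(c) /w.m.z/: profile 8-5-4 — obeys.
(d) /m.θ.t/: profile 5-3-1 — obeys.
(e) /ɫ.m.h.t/: profile 6-5-3-1 — obeys.
(f) /ɾ.z.ʃ.ʔ/: profile 7-4-3-1 — obeys.

5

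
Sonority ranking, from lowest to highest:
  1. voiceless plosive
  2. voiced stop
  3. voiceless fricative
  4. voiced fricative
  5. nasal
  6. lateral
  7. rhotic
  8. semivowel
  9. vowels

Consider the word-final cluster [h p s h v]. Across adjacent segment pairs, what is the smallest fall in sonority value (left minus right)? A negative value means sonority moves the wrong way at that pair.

-2

/h/ — voiceless fricative, sonority 3.
/p/ — voiceless plosive, sonority 1.
/s/ — voiceless fricative, sonority 3.
/h/ — voiceless fricative, sonority 3.
/v/ — voiced fricative, sonority 4.
/h/→/p/: change +2.
/p/→/s/: change -2.
/s/→/h/: change +0.
/h/→/v/: change -1.
Minimum = -2.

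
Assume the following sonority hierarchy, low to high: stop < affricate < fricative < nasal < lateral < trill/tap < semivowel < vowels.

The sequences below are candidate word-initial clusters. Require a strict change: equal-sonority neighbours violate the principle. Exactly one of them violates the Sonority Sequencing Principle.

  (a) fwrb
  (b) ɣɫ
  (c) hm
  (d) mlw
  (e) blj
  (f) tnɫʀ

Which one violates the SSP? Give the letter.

(a) fwrb: profile 3-7-6-1 — violates.
(b) ɣɫ: profile 3-5 — obeys.
(c) hm: profile 3-4 — obeys.
(d) mlw: profile 4-5-7 — obeys.
(e) blj: profile 1-5-7 — obeys.
(f) tnɫʀ: profile 1-4-5-6 — obeys.

a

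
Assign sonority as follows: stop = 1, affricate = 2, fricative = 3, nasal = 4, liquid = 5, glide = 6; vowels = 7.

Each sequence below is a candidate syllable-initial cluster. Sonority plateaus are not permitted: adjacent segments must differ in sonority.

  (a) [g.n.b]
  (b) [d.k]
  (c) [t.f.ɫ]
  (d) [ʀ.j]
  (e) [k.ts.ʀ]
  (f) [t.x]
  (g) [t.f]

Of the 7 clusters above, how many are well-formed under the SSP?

5

(a) sonority 1-4-1: ill-formed.
(b) sonority 1-1: ill-formed.
(c) sonority 1-3-5: well-formed.
(d) sonority 5-6: well-formed.
(e) sonority 1-2-5: well-formed.
(f) sonority 1-3: well-formed.
(g) sonority 1-3: well-formed.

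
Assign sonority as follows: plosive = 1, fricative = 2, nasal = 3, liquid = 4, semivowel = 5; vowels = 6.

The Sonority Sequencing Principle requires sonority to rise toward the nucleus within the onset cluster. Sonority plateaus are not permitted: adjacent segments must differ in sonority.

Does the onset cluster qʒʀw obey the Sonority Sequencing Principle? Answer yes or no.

yes

/q/ — plosive, sonority 1.
/ʒ/ — fricative, sonority 2.
/ʀ/ — liquid, sonority 4.
/w/ — semivowel, sonority 5.
The profile 1-2-4-5 strictly rises, so the onset cluster satisfies the SSP.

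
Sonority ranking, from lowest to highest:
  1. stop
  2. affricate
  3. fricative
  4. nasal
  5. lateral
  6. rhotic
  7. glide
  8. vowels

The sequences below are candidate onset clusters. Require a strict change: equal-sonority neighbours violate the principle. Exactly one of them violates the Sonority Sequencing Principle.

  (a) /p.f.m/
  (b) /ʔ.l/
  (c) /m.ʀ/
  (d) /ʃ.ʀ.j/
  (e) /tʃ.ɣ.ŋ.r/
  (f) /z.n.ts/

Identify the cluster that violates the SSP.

(a) sonority 1-3-4: well-formed.
(b) sonority 1-5: well-formed.
(c) sonority 4-6: well-formed.
(d) sonority 3-6-7: well-formed.
(e) sonority 2-3-4-6: well-formed.
(f) sonority 3-4-2: ill-formed.

f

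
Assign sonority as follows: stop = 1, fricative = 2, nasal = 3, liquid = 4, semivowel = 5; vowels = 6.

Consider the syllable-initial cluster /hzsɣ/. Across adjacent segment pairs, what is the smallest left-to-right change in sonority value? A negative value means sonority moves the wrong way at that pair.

/h/ — fricative, sonority 2.
/z/ — fricative, sonority 2.
/s/ — fricative, sonority 2.
/ɣ/ — fricative, sonority 2.
/h/→/z/: change +0.
/z/→/s/: change +0.
/s/→/ɣ/: change +0.
Minimum = 0.

0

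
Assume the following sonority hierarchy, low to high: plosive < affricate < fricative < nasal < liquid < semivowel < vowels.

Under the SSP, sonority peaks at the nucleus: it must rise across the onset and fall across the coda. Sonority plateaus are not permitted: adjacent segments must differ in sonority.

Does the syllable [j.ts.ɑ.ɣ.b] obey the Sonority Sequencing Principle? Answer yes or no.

no

Onset: /j/ is a semivowel (sonority 6), /ts/ is an affricate (sonority 2); then the nucleus /ɑ/ (sonority 7).
Onset profile 6-2-7 — does not strictly rise throughout.
Coda: /ɣ/ is a fricative (sonority 3), /b/ is a plosive (sonority 1).
Coda profile 7-3-1 — falls from the nucleus.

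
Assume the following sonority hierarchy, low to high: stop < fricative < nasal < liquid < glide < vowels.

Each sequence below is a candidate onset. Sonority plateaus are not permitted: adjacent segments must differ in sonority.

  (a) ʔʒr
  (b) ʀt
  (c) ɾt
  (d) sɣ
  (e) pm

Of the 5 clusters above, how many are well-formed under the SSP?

(a) ʔʒr: profile 1-2-4 — obeys.
(b) ʀt: profile 4-1 — violates.
(c) ɾt: profile 4-1 — violates.
(d) sɣ: profile 2-2 — violates.
(e) pm: profile 1-3 — obeys.

2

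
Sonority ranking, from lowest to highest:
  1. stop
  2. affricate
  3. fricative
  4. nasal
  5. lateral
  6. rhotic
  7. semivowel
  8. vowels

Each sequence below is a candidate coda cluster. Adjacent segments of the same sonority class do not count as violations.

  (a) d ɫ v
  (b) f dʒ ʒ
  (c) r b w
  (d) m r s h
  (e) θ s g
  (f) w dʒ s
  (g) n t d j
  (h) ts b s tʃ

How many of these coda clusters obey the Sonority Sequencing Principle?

1

(a) d ɫ v: profile 1-5-3 — violates.
(b) f dʒ ʒ: profile 3-2-3 — violates.
(c) r b w: profile 6-1-7 — violates.
(d) m r s h: profile 4-6-3-3 — violates.
(e) θ s g: profile 3-3-1 — obeys.
(f) w dʒ s: profile 7-2-3 — violates.
(g) n t d j: profile 4-1-1-7 — violates.
(h) ts b s tʃ: profile 2-1-3-2 — violates.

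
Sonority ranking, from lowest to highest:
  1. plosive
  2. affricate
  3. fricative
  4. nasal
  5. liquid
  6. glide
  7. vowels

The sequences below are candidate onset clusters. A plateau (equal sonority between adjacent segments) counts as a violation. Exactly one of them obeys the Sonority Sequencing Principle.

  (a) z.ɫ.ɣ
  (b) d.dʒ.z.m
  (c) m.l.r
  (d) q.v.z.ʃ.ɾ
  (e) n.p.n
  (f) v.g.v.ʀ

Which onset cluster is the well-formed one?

(a) 3-5-3 → violates
(b) 1-2-3-4 → obeys
(c) 4-5-5 → violates
(d) 1-3-3-3-5 → violates
(e) 4-1-4 → violates
(f) 3-1-3-5 → violates

b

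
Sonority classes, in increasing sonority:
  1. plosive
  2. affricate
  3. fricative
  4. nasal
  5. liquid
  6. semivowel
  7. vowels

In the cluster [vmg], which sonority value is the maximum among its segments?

4

/v/ — fricative, sonority 3.
/m/ — nasal, sonority 4.
/g/ — plosive, sonority 1.
The maximum is 4.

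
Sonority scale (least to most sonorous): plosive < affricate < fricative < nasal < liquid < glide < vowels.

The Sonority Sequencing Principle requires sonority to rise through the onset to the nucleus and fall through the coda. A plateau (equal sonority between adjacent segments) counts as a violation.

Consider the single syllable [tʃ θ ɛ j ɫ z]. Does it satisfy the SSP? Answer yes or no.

Onset: /tʃ/ is an affricate (sonority 2), /θ/ is a fricative (sonority 3); then the nucleus /ɛ/ (sonority 7).
Onset profile 2-3-7 — rises to the nucleus.
Coda: /j/ is a glide (sonority 6), /ɫ/ is a liquid (sonority 5), /z/ is a fricative (sonority 3).
Coda profile 7-6-5-3 — falls from the nucleus.

yes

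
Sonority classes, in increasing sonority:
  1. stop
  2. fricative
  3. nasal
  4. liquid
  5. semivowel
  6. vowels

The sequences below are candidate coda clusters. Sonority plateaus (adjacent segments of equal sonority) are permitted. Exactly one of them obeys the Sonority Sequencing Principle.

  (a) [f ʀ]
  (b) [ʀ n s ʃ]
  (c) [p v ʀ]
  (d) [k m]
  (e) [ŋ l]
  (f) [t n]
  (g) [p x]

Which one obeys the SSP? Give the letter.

b

(a) 2-4 → violates
(b) 4-3-2-2 → obeys
(c) 1-2-4 → violates
(d) 1-3 → violates
(e) 3-4 → violates
(f) 1-3 → violates
(g) 1-2 → violates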